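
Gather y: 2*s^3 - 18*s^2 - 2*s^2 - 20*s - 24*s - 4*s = 2*s^3 - 20*s^2 - 48*s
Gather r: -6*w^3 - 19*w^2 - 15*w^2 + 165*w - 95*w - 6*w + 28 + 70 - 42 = -6*w^3 - 34*w^2 + 64*w + 56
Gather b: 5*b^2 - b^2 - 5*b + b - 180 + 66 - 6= 4*b^2 - 4*b - 120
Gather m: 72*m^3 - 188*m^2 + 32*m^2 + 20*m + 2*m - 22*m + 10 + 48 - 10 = 72*m^3 - 156*m^2 + 48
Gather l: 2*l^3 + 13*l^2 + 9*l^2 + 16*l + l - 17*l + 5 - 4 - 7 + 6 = 2*l^3 + 22*l^2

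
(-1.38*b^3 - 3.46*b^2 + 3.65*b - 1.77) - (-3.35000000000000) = -1.38*b^3 - 3.46*b^2 + 3.65*b + 1.58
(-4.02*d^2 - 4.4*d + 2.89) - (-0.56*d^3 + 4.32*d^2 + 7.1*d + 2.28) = 0.56*d^3 - 8.34*d^2 - 11.5*d + 0.61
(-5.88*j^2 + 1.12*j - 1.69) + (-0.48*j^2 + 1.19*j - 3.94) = -6.36*j^2 + 2.31*j - 5.63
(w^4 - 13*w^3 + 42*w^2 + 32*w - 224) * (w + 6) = w^5 - 7*w^4 - 36*w^3 + 284*w^2 - 32*w - 1344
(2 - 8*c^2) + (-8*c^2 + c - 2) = -16*c^2 + c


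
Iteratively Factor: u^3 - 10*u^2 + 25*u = (u - 5)*(u^2 - 5*u) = (u - 5)^2*(u)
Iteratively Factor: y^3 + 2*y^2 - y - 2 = (y - 1)*(y^2 + 3*y + 2) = (y - 1)*(y + 1)*(y + 2)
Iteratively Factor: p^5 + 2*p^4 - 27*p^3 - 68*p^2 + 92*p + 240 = (p + 4)*(p^4 - 2*p^3 - 19*p^2 + 8*p + 60) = (p + 2)*(p + 4)*(p^3 - 4*p^2 - 11*p + 30) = (p - 5)*(p + 2)*(p + 4)*(p^2 + p - 6) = (p - 5)*(p + 2)*(p + 3)*(p + 4)*(p - 2)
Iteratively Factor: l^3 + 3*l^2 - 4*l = (l - 1)*(l^2 + 4*l) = l*(l - 1)*(l + 4)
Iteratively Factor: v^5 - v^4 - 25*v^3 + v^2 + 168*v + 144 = (v - 4)*(v^4 + 3*v^3 - 13*v^2 - 51*v - 36) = (v - 4)*(v + 3)*(v^3 - 13*v - 12) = (v - 4)*(v + 1)*(v + 3)*(v^2 - v - 12) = (v - 4)^2*(v + 1)*(v + 3)*(v + 3)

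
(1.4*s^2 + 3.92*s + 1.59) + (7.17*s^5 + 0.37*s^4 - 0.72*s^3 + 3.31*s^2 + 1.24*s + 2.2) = 7.17*s^5 + 0.37*s^4 - 0.72*s^3 + 4.71*s^2 + 5.16*s + 3.79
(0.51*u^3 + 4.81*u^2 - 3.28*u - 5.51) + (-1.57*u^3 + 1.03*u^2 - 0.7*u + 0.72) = -1.06*u^3 + 5.84*u^2 - 3.98*u - 4.79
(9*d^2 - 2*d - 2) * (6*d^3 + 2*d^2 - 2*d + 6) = 54*d^5 + 6*d^4 - 34*d^3 + 54*d^2 - 8*d - 12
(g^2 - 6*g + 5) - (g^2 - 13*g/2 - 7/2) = g/2 + 17/2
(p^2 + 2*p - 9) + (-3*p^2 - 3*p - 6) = -2*p^2 - p - 15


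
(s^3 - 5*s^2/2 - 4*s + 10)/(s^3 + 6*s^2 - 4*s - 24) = (s - 5/2)/(s + 6)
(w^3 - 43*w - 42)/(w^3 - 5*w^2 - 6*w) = (w^2 - w - 42)/(w*(w - 6))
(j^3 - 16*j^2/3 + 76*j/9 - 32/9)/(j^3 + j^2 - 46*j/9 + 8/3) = (3*j^2 - 14*j + 16)/(3*j^2 + 5*j - 12)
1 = 1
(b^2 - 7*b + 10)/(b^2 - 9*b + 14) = (b - 5)/(b - 7)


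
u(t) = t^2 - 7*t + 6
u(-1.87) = 22.59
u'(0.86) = -5.28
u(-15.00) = 336.00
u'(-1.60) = -10.20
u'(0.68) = -5.64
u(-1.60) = 19.76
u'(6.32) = 5.64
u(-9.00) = 150.00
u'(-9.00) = -25.00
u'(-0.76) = -8.52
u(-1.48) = 18.55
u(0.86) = 0.72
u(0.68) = 1.70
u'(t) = 2*t - 7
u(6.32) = 1.70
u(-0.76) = 11.90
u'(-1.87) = -10.74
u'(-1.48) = -9.96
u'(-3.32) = -13.64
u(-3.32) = 40.26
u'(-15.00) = -37.00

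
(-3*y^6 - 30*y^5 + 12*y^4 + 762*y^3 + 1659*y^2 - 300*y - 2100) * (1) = -3*y^6 - 30*y^5 + 12*y^4 + 762*y^3 + 1659*y^2 - 300*y - 2100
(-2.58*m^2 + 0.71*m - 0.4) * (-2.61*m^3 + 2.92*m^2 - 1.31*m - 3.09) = 6.7338*m^5 - 9.3867*m^4 + 6.497*m^3 + 5.8741*m^2 - 1.6699*m + 1.236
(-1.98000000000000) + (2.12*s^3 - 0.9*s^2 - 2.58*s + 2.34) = 2.12*s^3 - 0.9*s^2 - 2.58*s + 0.36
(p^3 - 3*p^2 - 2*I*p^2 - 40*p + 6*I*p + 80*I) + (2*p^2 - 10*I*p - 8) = p^3 - p^2 - 2*I*p^2 - 40*p - 4*I*p - 8 + 80*I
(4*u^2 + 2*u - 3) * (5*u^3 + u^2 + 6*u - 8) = 20*u^5 + 14*u^4 + 11*u^3 - 23*u^2 - 34*u + 24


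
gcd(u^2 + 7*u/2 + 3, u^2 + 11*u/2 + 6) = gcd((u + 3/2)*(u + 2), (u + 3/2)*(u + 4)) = u + 3/2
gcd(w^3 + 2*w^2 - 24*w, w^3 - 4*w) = w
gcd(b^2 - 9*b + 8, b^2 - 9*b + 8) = b^2 - 9*b + 8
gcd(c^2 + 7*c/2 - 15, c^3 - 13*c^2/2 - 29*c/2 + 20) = 1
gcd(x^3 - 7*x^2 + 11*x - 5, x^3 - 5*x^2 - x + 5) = x^2 - 6*x + 5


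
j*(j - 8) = j^2 - 8*j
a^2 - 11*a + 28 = (a - 7)*(a - 4)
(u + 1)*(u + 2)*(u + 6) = u^3 + 9*u^2 + 20*u + 12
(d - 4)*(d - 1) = d^2 - 5*d + 4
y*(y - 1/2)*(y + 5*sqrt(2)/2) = y^3 - y^2/2 + 5*sqrt(2)*y^2/2 - 5*sqrt(2)*y/4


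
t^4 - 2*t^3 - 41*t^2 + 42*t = t*(t - 7)*(t - 1)*(t + 6)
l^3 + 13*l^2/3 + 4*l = l*(l + 4/3)*(l + 3)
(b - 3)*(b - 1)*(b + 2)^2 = b^4 - 9*b^2 - 4*b + 12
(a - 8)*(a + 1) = a^2 - 7*a - 8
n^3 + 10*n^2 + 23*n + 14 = (n + 1)*(n + 2)*(n + 7)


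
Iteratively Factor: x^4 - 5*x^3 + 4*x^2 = (x)*(x^3 - 5*x^2 + 4*x) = x*(x - 1)*(x^2 - 4*x) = x*(x - 4)*(x - 1)*(x)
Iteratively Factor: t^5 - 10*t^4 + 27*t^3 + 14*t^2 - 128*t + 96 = (t - 4)*(t^4 - 6*t^3 + 3*t^2 + 26*t - 24) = (t - 4)*(t - 1)*(t^3 - 5*t^2 - 2*t + 24) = (t - 4)*(t - 3)*(t - 1)*(t^2 - 2*t - 8) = (t - 4)^2*(t - 3)*(t - 1)*(t + 2)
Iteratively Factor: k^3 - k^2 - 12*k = (k + 3)*(k^2 - 4*k) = (k - 4)*(k + 3)*(k)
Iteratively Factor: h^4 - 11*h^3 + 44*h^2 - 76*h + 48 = (h - 2)*(h^3 - 9*h^2 + 26*h - 24) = (h - 2)^2*(h^2 - 7*h + 12) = (h - 3)*(h - 2)^2*(h - 4)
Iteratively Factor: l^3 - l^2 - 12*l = (l)*(l^2 - l - 12) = l*(l - 4)*(l + 3)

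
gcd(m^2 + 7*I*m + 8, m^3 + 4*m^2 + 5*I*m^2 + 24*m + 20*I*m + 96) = m + 8*I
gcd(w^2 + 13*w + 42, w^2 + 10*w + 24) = w + 6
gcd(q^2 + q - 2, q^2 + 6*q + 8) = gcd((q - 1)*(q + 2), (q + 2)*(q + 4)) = q + 2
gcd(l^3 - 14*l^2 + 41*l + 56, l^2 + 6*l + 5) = l + 1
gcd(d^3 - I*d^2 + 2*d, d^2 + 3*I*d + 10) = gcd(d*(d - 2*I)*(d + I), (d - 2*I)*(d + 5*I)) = d - 2*I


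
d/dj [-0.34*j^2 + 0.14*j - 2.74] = 0.14 - 0.68*j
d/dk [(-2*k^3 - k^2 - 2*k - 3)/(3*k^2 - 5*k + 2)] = (-6*k^4 + 20*k^3 - k^2 + 14*k - 19)/(9*k^4 - 30*k^3 + 37*k^2 - 20*k + 4)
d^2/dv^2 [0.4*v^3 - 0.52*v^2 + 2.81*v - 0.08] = 2.4*v - 1.04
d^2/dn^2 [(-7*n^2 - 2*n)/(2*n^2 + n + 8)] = 12*(n^3 + 56*n^2 + 16*n - 72)/(8*n^6 + 12*n^5 + 102*n^4 + 97*n^3 + 408*n^2 + 192*n + 512)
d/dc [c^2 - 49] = 2*c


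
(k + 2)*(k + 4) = k^2 + 6*k + 8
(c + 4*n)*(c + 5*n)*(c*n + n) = c^3*n + 9*c^2*n^2 + c^2*n + 20*c*n^3 + 9*c*n^2 + 20*n^3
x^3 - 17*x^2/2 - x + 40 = (x - 8)*(x - 5/2)*(x + 2)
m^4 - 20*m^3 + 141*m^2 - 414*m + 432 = (m - 8)*(m - 6)*(m - 3)^2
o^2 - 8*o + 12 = (o - 6)*(o - 2)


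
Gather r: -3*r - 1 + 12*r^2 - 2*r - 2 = 12*r^2 - 5*r - 3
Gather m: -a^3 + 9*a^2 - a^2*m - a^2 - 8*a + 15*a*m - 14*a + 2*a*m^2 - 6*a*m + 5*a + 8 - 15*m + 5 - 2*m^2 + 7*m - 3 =-a^3 + 8*a^2 - 17*a + m^2*(2*a - 2) + m*(-a^2 + 9*a - 8) + 10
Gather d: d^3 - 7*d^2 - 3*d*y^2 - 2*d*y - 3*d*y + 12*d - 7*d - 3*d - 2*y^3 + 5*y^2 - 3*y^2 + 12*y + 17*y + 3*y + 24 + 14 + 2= d^3 - 7*d^2 + d*(-3*y^2 - 5*y + 2) - 2*y^3 + 2*y^2 + 32*y + 40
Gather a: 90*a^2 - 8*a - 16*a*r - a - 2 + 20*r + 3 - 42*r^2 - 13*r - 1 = 90*a^2 + a*(-16*r - 9) - 42*r^2 + 7*r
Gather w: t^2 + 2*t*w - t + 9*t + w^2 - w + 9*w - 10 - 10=t^2 + 8*t + w^2 + w*(2*t + 8) - 20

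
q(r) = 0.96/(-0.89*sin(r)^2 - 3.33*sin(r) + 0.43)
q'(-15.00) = -0.32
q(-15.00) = 0.43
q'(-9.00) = -0.83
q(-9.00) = 0.58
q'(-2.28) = -0.21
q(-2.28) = 0.39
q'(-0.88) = 0.20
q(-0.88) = 0.39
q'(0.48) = 2.10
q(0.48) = -0.74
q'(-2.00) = -0.09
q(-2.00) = 0.35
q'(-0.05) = 8.80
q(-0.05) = 1.62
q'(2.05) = -0.21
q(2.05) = -0.30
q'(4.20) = -0.12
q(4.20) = 0.36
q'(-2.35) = -0.25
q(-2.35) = 0.41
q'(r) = 0.96*(1.78*sin(r)*cos(r) + 3.33*cos(r))/(-0.89*sin(r)^2 - 3.33*sin(r) + 0.43)^2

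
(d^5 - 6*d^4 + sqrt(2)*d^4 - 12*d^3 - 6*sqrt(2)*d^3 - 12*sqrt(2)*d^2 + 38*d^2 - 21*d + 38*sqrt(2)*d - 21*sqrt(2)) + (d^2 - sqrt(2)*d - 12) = d^5 - 6*d^4 + sqrt(2)*d^4 - 12*d^3 - 6*sqrt(2)*d^3 - 12*sqrt(2)*d^2 + 39*d^2 - 21*d + 37*sqrt(2)*d - 21*sqrt(2) - 12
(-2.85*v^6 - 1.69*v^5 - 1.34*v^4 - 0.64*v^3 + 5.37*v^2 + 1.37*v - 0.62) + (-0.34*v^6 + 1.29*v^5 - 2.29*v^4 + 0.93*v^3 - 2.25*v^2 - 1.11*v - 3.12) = -3.19*v^6 - 0.4*v^5 - 3.63*v^4 + 0.29*v^3 + 3.12*v^2 + 0.26*v - 3.74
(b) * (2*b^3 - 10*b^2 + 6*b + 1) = 2*b^4 - 10*b^3 + 6*b^2 + b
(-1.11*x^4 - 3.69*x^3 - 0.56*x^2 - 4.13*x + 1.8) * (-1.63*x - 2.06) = 1.8093*x^5 + 8.3013*x^4 + 8.5142*x^3 + 7.8855*x^2 + 5.5738*x - 3.708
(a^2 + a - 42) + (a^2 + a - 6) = 2*a^2 + 2*a - 48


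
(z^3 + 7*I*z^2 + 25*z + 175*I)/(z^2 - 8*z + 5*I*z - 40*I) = (z^2 + 2*I*z + 35)/(z - 8)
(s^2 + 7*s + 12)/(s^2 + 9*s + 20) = (s + 3)/(s + 5)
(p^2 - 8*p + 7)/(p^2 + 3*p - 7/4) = 4*(p^2 - 8*p + 7)/(4*p^2 + 12*p - 7)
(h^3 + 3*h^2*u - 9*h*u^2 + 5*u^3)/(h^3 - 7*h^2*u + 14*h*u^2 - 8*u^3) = (h^2 + 4*h*u - 5*u^2)/(h^2 - 6*h*u + 8*u^2)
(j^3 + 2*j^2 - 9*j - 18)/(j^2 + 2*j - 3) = (j^2 - j - 6)/(j - 1)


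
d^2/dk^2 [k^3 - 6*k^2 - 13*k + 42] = 6*k - 12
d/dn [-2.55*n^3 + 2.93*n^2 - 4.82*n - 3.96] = -7.65*n^2 + 5.86*n - 4.82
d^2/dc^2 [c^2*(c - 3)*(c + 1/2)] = 12*c^2 - 15*c - 3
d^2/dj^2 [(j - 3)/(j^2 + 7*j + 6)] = 2*((j - 3)*(2*j + 7)^2 - (3*j + 4)*(j^2 + 7*j + 6))/(j^2 + 7*j + 6)^3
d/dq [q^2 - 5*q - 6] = 2*q - 5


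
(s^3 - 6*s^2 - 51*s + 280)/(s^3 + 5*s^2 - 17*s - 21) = (s^2 - 13*s + 40)/(s^2 - 2*s - 3)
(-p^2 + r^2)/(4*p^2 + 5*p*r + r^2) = (-p + r)/(4*p + r)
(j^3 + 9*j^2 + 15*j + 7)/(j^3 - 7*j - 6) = (j^2 + 8*j + 7)/(j^2 - j - 6)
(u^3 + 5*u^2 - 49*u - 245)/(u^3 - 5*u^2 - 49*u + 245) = (u + 5)/(u - 5)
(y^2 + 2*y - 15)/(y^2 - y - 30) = (y - 3)/(y - 6)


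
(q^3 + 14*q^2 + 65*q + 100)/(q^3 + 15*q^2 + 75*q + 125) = (q + 4)/(q + 5)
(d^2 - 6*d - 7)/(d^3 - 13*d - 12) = (d - 7)/(d^2 - d - 12)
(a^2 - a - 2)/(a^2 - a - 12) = (-a^2 + a + 2)/(-a^2 + a + 12)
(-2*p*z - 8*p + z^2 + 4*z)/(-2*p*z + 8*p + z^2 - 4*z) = (z + 4)/(z - 4)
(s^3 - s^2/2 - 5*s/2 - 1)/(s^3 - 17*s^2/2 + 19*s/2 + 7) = (s + 1)/(s - 7)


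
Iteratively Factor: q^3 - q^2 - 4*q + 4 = (q - 1)*(q^2 - 4) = (q - 1)*(q + 2)*(q - 2)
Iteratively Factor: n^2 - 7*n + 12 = (n - 3)*(n - 4)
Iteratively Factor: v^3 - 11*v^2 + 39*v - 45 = (v - 5)*(v^2 - 6*v + 9) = (v - 5)*(v - 3)*(v - 3)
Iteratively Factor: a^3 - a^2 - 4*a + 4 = (a - 2)*(a^2 + a - 2) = (a - 2)*(a - 1)*(a + 2)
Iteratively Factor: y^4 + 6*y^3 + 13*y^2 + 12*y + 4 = (y + 2)*(y^3 + 4*y^2 + 5*y + 2) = (y + 1)*(y + 2)*(y^2 + 3*y + 2) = (y + 1)*(y + 2)^2*(y + 1)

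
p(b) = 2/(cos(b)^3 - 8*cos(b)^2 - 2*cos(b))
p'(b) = 2*(3*sin(b)*cos(b)^2 - 16*sin(b)*cos(b) - 2*sin(b))/(cos(b)^3 - 8*cos(b)^2 - 2*cos(b))^2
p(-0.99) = -0.60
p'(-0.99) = 1.48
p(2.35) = -0.69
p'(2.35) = 1.82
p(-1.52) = -16.39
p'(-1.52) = 376.12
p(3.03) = -0.29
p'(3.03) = 0.08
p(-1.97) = -4.08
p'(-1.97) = -35.86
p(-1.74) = 19.02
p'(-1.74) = -138.96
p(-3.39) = -0.31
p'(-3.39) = 0.19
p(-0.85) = -0.44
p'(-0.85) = 0.83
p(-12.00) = -0.29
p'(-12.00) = -0.31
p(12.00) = -0.29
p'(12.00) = 0.31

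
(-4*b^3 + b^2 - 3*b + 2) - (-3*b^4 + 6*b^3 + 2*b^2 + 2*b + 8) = 3*b^4 - 10*b^3 - b^2 - 5*b - 6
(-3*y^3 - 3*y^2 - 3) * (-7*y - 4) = 21*y^4 + 33*y^3 + 12*y^2 + 21*y + 12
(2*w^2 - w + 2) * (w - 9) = 2*w^3 - 19*w^2 + 11*w - 18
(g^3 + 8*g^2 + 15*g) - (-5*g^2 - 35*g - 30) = g^3 + 13*g^2 + 50*g + 30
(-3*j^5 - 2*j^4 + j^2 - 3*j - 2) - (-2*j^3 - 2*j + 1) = -3*j^5 - 2*j^4 + 2*j^3 + j^2 - j - 3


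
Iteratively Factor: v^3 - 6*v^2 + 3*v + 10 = (v - 2)*(v^2 - 4*v - 5) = (v - 5)*(v - 2)*(v + 1)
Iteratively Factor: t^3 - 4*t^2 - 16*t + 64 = (t + 4)*(t^2 - 8*t + 16) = (t - 4)*(t + 4)*(t - 4)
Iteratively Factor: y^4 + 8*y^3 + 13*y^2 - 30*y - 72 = (y + 3)*(y^3 + 5*y^2 - 2*y - 24) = (y + 3)^2*(y^2 + 2*y - 8) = (y - 2)*(y + 3)^2*(y + 4)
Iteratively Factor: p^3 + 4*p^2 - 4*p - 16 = (p + 4)*(p^2 - 4) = (p - 2)*(p + 4)*(p + 2)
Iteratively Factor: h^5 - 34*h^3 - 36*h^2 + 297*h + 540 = (h + 3)*(h^4 - 3*h^3 - 25*h^2 + 39*h + 180) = (h - 4)*(h + 3)*(h^3 + h^2 - 21*h - 45) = (h - 5)*(h - 4)*(h + 3)*(h^2 + 6*h + 9) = (h - 5)*(h - 4)*(h + 3)^2*(h + 3)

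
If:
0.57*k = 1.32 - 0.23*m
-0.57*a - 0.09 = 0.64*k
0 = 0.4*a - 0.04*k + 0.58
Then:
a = -1.34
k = 1.06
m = 3.12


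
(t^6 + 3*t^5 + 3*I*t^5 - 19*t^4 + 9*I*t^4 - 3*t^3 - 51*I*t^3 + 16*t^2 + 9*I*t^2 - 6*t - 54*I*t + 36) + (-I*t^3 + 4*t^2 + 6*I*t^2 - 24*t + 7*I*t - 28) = t^6 + 3*t^5 + 3*I*t^5 - 19*t^4 + 9*I*t^4 - 3*t^3 - 52*I*t^3 + 20*t^2 + 15*I*t^2 - 30*t - 47*I*t + 8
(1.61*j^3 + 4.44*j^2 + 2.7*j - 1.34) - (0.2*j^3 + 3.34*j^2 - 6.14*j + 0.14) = 1.41*j^3 + 1.1*j^2 + 8.84*j - 1.48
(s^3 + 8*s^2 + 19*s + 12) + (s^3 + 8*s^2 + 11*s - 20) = 2*s^3 + 16*s^2 + 30*s - 8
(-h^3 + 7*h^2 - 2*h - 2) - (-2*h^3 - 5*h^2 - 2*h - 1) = h^3 + 12*h^2 - 1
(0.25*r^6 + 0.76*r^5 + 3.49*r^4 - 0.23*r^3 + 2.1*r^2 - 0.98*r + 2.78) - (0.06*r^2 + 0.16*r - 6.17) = 0.25*r^6 + 0.76*r^5 + 3.49*r^4 - 0.23*r^3 + 2.04*r^2 - 1.14*r + 8.95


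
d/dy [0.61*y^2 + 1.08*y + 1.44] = 1.22*y + 1.08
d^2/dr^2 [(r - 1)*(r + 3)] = 2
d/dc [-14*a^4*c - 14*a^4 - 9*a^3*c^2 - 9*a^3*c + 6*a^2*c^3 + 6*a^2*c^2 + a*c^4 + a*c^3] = a*(-14*a^3 - 18*a^2*c - 9*a^2 + 18*a*c^2 + 12*a*c + 4*c^3 + 3*c^2)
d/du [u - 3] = 1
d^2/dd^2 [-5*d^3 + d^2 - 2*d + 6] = 2 - 30*d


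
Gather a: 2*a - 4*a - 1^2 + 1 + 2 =2 - 2*a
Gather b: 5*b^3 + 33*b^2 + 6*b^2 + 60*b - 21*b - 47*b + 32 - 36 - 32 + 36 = 5*b^3 + 39*b^2 - 8*b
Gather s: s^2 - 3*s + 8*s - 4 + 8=s^2 + 5*s + 4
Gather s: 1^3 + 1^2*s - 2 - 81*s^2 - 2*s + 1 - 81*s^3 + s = -81*s^3 - 81*s^2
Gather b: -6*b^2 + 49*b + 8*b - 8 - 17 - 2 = -6*b^2 + 57*b - 27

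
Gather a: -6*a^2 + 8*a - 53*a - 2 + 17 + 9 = -6*a^2 - 45*a + 24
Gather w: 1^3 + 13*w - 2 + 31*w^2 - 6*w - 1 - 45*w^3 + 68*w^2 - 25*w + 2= -45*w^3 + 99*w^2 - 18*w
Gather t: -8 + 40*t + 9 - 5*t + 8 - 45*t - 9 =-10*t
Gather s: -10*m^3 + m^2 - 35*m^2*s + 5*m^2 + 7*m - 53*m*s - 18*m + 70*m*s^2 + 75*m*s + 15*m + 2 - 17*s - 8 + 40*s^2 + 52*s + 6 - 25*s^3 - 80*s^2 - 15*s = -10*m^3 + 6*m^2 + 4*m - 25*s^3 + s^2*(70*m - 40) + s*(-35*m^2 + 22*m + 20)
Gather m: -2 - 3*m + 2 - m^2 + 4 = -m^2 - 3*m + 4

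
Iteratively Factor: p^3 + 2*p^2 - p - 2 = (p - 1)*(p^2 + 3*p + 2) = (p - 1)*(p + 2)*(p + 1)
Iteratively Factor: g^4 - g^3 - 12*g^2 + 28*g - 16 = (g - 2)*(g^3 + g^2 - 10*g + 8) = (g - 2)*(g + 4)*(g^2 - 3*g + 2) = (g - 2)^2*(g + 4)*(g - 1)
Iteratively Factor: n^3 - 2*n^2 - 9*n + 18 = (n + 3)*(n^2 - 5*n + 6) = (n - 3)*(n + 3)*(n - 2)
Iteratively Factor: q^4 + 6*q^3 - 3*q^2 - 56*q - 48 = (q + 4)*(q^3 + 2*q^2 - 11*q - 12) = (q - 3)*(q + 4)*(q^2 + 5*q + 4) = (q - 3)*(q + 4)^2*(q + 1)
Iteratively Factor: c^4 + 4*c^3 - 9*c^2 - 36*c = (c - 3)*(c^3 + 7*c^2 + 12*c) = c*(c - 3)*(c^2 + 7*c + 12) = c*(c - 3)*(c + 4)*(c + 3)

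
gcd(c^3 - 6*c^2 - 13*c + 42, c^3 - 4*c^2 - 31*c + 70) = c^2 - 9*c + 14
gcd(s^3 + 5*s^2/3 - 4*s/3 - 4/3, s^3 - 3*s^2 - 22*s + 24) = s - 1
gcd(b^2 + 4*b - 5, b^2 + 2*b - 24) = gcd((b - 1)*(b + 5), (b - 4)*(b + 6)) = 1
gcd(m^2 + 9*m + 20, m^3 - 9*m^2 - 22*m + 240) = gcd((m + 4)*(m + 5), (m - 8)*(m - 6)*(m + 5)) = m + 5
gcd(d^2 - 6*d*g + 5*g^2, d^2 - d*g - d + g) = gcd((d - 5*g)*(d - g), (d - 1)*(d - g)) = d - g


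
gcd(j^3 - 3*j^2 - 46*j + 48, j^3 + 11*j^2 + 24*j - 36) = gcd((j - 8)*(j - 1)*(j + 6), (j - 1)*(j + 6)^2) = j^2 + 5*j - 6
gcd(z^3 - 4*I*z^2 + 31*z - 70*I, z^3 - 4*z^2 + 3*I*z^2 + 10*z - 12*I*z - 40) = z^2 + 3*I*z + 10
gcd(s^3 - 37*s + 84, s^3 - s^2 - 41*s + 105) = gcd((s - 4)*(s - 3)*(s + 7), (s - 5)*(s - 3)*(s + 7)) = s^2 + 4*s - 21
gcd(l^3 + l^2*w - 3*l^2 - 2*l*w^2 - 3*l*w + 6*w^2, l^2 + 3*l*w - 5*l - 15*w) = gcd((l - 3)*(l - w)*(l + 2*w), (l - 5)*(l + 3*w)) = 1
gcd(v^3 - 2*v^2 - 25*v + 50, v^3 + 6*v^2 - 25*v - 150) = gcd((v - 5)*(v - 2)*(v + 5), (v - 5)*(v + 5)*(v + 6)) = v^2 - 25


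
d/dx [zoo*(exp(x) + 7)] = zoo*exp(x)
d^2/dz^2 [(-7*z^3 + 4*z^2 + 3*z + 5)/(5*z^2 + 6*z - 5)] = 2*(-472*z^3 + 1305*z^2 + 150*z + 495)/(125*z^6 + 450*z^5 + 165*z^4 - 684*z^3 - 165*z^2 + 450*z - 125)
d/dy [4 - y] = -1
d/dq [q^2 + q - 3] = 2*q + 1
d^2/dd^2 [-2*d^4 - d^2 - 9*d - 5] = -24*d^2 - 2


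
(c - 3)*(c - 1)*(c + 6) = c^3 + 2*c^2 - 21*c + 18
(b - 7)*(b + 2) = b^2 - 5*b - 14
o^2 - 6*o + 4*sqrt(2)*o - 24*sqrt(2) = (o - 6)*(o + 4*sqrt(2))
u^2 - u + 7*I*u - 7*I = (u - 1)*(u + 7*I)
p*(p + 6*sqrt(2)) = p^2 + 6*sqrt(2)*p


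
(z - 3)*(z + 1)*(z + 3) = z^3 + z^2 - 9*z - 9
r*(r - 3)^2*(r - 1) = r^4 - 7*r^3 + 15*r^2 - 9*r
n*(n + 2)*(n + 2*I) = n^3 + 2*n^2 + 2*I*n^2 + 4*I*n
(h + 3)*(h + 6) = h^2 + 9*h + 18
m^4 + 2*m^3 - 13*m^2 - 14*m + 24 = (m - 3)*(m - 1)*(m + 2)*(m + 4)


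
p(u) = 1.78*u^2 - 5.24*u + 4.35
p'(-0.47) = -6.91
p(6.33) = 42.50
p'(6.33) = 17.29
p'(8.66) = 25.59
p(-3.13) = 38.19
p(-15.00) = 483.45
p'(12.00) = 37.48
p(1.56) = 0.51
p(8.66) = 92.46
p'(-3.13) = -16.38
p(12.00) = 197.79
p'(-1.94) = -12.15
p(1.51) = 0.50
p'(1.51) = 0.14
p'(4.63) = 11.24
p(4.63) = 18.25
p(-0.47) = 7.21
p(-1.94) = 21.21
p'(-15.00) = -58.64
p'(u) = 3.56*u - 5.24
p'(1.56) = 0.31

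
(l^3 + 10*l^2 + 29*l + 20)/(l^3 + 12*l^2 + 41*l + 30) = (l + 4)/(l + 6)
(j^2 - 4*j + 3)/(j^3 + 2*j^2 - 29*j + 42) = (j - 1)/(j^2 + 5*j - 14)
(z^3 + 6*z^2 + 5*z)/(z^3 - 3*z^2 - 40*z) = (z + 1)/(z - 8)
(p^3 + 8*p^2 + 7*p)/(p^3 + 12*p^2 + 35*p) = (p + 1)/(p + 5)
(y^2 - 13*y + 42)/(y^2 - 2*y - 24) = (y - 7)/(y + 4)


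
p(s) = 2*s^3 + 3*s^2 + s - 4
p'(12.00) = 937.00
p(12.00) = 3896.00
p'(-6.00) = 181.00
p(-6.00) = -334.00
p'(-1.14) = 1.96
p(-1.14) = -4.20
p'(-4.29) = 85.68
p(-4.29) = -110.98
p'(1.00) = 13.00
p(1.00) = 2.00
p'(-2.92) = 34.64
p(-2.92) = -31.13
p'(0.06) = 1.38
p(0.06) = -3.93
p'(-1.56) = 6.24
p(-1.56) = -5.85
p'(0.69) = 8.00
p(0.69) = -1.22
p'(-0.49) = -0.50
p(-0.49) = -4.00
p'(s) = 6*s^2 + 6*s + 1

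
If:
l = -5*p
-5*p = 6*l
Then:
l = 0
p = 0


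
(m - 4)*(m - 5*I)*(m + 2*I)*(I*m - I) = I*m^4 + 3*m^3 - 5*I*m^3 - 15*m^2 + 14*I*m^2 + 12*m - 50*I*m + 40*I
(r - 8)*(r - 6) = r^2 - 14*r + 48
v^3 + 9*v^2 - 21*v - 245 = (v - 5)*(v + 7)^2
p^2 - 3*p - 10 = (p - 5)*(p + 2)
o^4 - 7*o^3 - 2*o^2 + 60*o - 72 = (o - 6)*(o - 2)^2*(o + 3)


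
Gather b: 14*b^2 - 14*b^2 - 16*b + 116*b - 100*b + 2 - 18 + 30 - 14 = 0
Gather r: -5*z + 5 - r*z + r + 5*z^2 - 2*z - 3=r*(1 - z) + 5*z^2 - 7*z + 2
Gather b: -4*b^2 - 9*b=-4*b^2 - 9*b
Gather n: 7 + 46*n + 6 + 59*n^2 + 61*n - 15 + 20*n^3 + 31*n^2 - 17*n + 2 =20*n^3 + 90*n^2 + 90*n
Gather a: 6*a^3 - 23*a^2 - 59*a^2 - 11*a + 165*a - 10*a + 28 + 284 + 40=6*a^3 - 82*a^2 + 144*a + 352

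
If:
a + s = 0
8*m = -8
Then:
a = -s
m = -1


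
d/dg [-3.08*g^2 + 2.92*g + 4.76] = 2.92 - 6.16*g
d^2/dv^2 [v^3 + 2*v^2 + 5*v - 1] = 6*v + 4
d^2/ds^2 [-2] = 0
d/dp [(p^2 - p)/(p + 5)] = (p^2 + 10*p - 5)/(p^2 + 10*p + 25)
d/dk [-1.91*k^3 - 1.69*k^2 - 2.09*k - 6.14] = -5.73*k^2 - 3.38*k - 2.09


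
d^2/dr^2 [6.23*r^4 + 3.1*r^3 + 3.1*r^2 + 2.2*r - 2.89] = 74.76*r^2 + 18.6*r + 6.2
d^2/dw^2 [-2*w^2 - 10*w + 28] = -4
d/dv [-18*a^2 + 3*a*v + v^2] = 3*a + 2*v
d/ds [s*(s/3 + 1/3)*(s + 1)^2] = (s + 1)^2*(4*s + 1)/3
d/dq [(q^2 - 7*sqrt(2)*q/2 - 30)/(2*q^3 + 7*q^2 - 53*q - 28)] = ((4*q - 7*sqrt(2))*(2*q^3 + 7*q^2 - 53*q - 28) + (-2*q^2 + 7*sqrt(2)*q + 60)*(6*q^2 + 14*q - 53))/(2*(2*q^3 + 7*q^2 - 53*q - 28)^2)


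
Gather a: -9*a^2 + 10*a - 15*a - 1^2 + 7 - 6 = -9*a^2 - 5*a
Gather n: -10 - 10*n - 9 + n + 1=-9*n - 18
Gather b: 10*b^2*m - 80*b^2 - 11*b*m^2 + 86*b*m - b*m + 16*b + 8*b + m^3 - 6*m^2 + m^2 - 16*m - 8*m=b^2*(10*m - 80) + b*(-11*m^2 + 85*m + 24) + m^3 - 5*m^2 - 24*m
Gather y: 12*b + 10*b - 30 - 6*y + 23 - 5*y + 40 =22*b - 11*y + 33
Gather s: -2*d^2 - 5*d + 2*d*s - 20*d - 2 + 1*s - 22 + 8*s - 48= -2*d^2 - 25*d + s*(2*d + 9) - 72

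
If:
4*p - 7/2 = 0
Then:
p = 7/8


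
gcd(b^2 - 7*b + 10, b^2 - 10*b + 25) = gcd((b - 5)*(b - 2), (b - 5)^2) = b - 5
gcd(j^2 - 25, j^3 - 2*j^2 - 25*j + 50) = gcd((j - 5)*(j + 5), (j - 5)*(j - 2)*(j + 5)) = j^2 - 25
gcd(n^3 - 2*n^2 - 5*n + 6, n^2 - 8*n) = 1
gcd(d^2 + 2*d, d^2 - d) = d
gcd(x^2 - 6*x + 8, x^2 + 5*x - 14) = x - 2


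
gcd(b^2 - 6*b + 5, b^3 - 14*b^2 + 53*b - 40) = b^2 - 6*b + 5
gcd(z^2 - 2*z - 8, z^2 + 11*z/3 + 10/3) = z + 2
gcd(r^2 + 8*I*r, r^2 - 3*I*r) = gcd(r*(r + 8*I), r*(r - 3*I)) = r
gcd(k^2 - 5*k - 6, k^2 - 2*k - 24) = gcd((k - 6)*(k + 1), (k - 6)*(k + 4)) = k - 6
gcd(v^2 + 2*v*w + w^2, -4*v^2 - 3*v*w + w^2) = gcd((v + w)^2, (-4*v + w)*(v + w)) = v + w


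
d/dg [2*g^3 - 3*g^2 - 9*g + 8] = 6*g^2 - 6*g - 9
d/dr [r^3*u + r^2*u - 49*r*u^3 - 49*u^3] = u*(3*r^2 + 2*r - 49*u^2)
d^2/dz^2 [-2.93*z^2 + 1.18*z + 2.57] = -5.86000000000000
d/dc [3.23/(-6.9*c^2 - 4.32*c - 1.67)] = (44.574*c + 13.9536)/(6.9*c^2 + 4.32*c + 1.67)^2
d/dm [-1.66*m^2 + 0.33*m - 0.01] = 0.33 - 3.32*m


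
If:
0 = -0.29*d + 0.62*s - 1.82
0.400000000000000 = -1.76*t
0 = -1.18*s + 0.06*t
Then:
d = -6.30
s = -0.01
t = -0.23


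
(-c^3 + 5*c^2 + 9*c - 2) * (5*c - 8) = -5*c^4 + 33*c^3 + 5*c^2 - 82*c + 16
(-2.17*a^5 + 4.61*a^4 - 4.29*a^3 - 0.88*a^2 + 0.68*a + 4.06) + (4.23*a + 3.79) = -2.17*a^5 + 4.61*a^4 - 4.29*a^3 - 0.88*a^2 + 4.91*a + 7.85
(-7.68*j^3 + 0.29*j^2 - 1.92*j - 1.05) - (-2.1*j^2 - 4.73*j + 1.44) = -7.68*j^3 + 2.39*j^2 + 2.81*j - 2.49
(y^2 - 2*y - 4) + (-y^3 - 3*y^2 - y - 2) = -y^3 - 2*y^2 - 3*y - 6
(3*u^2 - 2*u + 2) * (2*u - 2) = 6*u^3 - 10*u^2 + 8*u - 4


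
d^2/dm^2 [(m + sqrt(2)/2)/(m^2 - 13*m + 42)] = ((2*m - 13)^2*(2*m + sqrt(2)) + (-6*m - sqrt(2) + 26)*(m^2 - 13*m + 42))/(m^2 - 13*m + 42)^3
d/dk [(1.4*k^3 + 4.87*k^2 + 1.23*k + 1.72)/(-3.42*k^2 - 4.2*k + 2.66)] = (-4.788*k^4 - 11.76*k^3 - 5.0754*k^2 + 37.6732*k + 10.4958)/(11.6964*k^4 + 28.728*k^3 - 0.554400000000001*k^2 - 22.344*k + 7.0756)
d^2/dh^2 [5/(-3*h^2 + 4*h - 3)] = 10*(9*h^2 - 12*h - 4*(3*h - 2)^2 + 9)/(3*h^2 - 4*h + 3)^3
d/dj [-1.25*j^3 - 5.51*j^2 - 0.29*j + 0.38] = -3.75*j^2 - 11.02*j - 0.29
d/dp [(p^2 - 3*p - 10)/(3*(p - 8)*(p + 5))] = 10*(3 - 2*p)/(p^4 - 6*p^3 - 71*p^2 + 240*p + 1600)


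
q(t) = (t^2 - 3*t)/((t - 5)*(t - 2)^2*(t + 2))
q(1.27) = 0.34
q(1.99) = 1673.54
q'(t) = (2*t - 3)/((t - 5)*(t - 2)^2*(t + 2)) - (t^2 - 3*t)/((t - 5)*(t - 2)^2*(t + 2)^2) - 2*(t^2 - 3*t)/((t - 5)*(t - 2)^3*(t + 2)) - (t^2 - 3*t)/((t - 5)^2*(t - 2)^2*(t + 2)) = 2*(-t^4 + 6*t^3 - 9*t^2 + 5*t - 30)/(t^7 - 12*t^6 + 37*t^5 + 46*t^4 - 344*t^3 + 208*t^2 + 720*t - 800)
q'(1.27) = 0.98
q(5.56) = 0.27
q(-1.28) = -0.11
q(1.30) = 0.37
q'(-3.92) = 0.03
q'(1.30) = 1.11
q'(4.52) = -0.70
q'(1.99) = 334027.77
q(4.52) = -0.35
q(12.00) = 0.01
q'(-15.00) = 0.00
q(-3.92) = 0.05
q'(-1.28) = 0.18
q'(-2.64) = 0.22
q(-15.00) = 0.00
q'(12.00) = 0.00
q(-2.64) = 0.14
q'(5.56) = -0.51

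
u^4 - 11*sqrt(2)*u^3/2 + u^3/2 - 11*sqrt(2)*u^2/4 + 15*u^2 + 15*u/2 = u*(u + 1/2)*(u - 3*sqrt(2))*(u - 5*sqrt(2)/2)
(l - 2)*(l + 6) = l^2 + 4*l - 12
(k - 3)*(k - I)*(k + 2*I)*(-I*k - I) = -I*k^4 + k^3 + 2*I*k^3 - 2*k^2 + I*k^2 - 3*k + 4*I*k + 6*I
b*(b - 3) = b^2 - 3*b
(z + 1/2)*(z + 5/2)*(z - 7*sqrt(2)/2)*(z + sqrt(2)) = z^4 - 5*sqrt(2)*z^3/2 + 3*z^3 - 15*sqrt(2)*z^2/2 - 23*z^2/4 - 21*z - 25*sqrt(2)*z/8 - 35/4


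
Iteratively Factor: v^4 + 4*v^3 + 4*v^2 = (v)*(v^3 + 4*v^2 + 4*v) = v*(v + 2)*(v^2 + 2*v) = v^2*(v + 2)*(v + 2)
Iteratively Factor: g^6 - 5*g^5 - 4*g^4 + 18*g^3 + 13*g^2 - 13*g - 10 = (g + 1)*(g^5 - 6*g^4 + 2*g^3 + 16*g^2 - 3*g - 10) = (g - 5)*(g + 1)*(g^4 - g^3 - 3*g^2 + g + 2) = (g - 5)*(g - 1)*(g + 1)*(g^3 - 3*g - 2) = (g - 5)*(g - 1)*(g + 1)^2*(g^2 - g - 2) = (g - 5)*(g - 2)*(g - 1)*(g + 1)^2*(g + 1)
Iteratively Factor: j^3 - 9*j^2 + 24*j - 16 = (j - 1)*(j^2 - 8*j + 16) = (j - 4)*(j - 1)*(j - 4)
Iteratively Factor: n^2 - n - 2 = (n + 1)*(n - 2)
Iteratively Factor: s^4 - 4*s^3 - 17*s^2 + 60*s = (s - 5)*(s^3 + s^2 - 12*s) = (s - 5)*(s - 3)*(s^2 + 4*s) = s*(s - 5)*(s - 3)*(s + 4)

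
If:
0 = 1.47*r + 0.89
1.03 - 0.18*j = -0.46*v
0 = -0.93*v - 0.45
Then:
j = 4.49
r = -0.61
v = -0.48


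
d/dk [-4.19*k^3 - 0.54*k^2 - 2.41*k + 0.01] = -12.57*k^2 - 1.08*k - 2.41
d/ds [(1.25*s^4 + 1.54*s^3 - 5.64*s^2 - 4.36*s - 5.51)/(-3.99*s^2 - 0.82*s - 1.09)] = (-9.975*s^5 - 9.2196*s^4 - 7.97560000000001*s^3 - 17.8074*s^2 - 31.6746*s + 0.234200000000001)/(15.9201*s^4 + 6.5436*s^3 + 9.3706*s^2 + 1.7876*s + 1.1881)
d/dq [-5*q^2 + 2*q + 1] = 2 - 10*q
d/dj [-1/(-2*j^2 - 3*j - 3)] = (-4*j - 3)/(2*j^2 + 3*j + 3)^2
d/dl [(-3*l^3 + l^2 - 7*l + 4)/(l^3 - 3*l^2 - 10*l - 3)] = (8*l^4 + 74*l^3 - 16*l^2 + 18*l + 61)/(l^6 - 6*l^5 - 11*l^4 + 54*l^3 + 118*l^2 + 60*l + 9)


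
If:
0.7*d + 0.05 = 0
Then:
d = -0.07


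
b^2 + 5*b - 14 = (b - 2)*(b + 7)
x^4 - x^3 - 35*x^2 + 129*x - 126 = (x - 3)^2*(x - 2)*(x + 7)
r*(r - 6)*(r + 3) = r^3 - 3*r^2 - 18*r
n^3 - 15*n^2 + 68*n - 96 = (n - 8)*(n - 4)*(n - 3)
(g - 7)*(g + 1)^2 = g^3 - 5*g^2 - 13*g - 7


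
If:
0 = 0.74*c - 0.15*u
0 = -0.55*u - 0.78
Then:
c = -0.29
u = -1.42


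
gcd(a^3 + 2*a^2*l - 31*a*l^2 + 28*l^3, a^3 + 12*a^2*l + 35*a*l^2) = a + 7*l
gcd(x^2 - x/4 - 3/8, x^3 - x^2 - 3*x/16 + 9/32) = x^2 - x/4 - 3/8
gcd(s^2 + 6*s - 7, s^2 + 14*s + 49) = s + 7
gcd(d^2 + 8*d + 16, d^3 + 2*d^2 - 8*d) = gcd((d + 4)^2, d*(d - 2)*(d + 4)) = d + 4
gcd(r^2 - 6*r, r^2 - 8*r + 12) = r - 6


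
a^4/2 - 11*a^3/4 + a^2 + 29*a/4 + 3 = (a/2 + 1/4)*(a - 4)*(a - 3)*(a + 1)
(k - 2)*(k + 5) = k^2 + 3*k - 10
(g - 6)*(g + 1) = g^2 - 5*g - 6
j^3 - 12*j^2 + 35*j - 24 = (j - 8)*(j - 3)*(j - 1)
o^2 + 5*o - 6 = (o - 1)*(o + 6)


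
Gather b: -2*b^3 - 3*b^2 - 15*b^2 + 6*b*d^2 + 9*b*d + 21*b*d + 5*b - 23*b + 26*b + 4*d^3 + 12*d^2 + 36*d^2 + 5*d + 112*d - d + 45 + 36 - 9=-2*b^3 - 18*b^2 + b*(6*d^2 + 30*d + 8) + 4*d^3 + 48*d^2 + 116*d + 72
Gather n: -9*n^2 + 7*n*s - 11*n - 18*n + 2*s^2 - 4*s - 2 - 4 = -9*n^2 + n*(7*s - 29) + 2*s^2 - 4*s - 6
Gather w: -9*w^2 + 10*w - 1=-9*w^2 + 10*w - 1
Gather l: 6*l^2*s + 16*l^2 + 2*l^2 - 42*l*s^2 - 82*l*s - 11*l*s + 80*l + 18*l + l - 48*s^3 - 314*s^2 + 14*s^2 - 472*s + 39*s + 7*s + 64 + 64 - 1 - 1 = l^2*(6*s + 18) + l*(-42*s^2 - 93*s + 99) - 48*s^3 - 300*s^2 - 426*s + 126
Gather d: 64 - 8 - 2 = 54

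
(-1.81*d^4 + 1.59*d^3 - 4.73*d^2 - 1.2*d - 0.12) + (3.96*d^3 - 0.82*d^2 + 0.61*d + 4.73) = -1.81*d^4 + 5.55*d^3 - 5.55*d^2 - 0.59*d + 4.61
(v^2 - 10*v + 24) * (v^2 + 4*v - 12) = v^4 - 6*v^3 - 28*v^2 + 216*v - 288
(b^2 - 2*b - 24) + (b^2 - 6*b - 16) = 2*b^2 - 8*b - 40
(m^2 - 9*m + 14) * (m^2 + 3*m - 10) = m^4 - 6*m^3 - 23*m^2 + 132*m - 140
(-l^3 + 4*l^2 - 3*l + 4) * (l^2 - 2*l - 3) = -l^5 + 6*l^4 - 8*l^3 - 2*l^2 + l - 12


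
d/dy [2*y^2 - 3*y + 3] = 4*y - 3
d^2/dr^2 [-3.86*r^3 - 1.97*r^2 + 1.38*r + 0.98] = -23.16*r - 3.94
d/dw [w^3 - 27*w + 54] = 3*w^2 - 27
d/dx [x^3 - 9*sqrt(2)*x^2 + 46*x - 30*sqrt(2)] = 3*x^2 - 18*sqrt(2)*x + 46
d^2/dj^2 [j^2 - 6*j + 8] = 2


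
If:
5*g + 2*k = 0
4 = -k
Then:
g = 8/5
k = -4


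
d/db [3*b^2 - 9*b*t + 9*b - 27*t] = 6*b - 9*t + 9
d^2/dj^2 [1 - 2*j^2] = -4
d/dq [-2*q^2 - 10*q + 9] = -4*q - 10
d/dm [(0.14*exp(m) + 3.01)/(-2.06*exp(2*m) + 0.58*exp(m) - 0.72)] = (0.2884*exp(2*m) + 12.4012*exp(m) - 1.8466)*exp(m)/(4.2436*exp(4*m) - 2.3896*exp(3*m) + 3.3028*exp(2*m) - 0.8352*exp(m) + 0.5184)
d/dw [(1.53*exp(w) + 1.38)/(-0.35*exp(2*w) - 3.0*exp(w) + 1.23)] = (0.5355*exp(2*w) + 0.966*exp(w) + 6.0219)*exp(w)/(0.1225*exp(4*w) + 2.1*exp(3*w) + 8.139*exp(2*w) - 7.38*exp(w) + 1.5129)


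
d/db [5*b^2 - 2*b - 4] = 10*b - 2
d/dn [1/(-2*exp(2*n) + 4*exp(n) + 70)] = (exp(n) - 1)*exp(n)/(-exp(2*n) + 2*exp(n) + 35)^2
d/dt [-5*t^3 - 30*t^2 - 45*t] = -15*t^2 - 60*t - 45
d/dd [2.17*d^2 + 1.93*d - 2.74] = 4.34*d + 1.93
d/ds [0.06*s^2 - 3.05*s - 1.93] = 0.12*s - 3.05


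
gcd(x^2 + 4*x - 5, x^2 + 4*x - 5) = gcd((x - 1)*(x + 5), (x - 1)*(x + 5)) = x^2 + 4*x - 5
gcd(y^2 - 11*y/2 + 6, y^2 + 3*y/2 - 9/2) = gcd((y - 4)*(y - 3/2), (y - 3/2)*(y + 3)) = y - 3/2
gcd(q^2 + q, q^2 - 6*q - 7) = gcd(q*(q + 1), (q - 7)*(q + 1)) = q + 1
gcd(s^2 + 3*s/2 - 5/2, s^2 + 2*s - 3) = s - 1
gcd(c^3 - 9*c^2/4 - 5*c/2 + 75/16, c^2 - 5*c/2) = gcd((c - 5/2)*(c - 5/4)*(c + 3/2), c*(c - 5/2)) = c - 5/2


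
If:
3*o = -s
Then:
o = -s/3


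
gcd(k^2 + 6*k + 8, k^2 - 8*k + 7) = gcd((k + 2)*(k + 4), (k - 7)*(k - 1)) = 1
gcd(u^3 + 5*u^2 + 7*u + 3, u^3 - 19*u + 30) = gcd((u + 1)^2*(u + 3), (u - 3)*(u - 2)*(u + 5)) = 1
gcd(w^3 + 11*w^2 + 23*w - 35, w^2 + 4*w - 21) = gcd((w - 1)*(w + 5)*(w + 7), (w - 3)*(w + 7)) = w + 7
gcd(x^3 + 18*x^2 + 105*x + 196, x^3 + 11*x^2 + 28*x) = x^2 + 11*x + 28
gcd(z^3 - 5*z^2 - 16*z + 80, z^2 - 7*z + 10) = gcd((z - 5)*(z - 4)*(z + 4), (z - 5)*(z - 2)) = z - 5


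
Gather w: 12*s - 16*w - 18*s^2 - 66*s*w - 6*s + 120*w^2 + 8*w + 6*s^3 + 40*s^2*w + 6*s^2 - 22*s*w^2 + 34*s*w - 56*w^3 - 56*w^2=6*s^3 - 12*s^2 + 6*s - 56*w^3 + w^2*(64 - 22*s) + w*(40*s^2 - 32*s - 8)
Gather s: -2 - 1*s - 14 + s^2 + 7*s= s^2 + 6*s - 16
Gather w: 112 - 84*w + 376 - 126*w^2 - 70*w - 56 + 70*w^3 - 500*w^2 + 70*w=70*w^3 - 626*w^2 - 84*w + 432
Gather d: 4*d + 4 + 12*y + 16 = 4*d + 12*y + 20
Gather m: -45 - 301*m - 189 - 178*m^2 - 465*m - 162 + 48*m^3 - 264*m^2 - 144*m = 48*m^3 - 442*m^2 - 910*m - 396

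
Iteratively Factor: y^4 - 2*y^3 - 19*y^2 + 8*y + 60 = (y + 3)*(y^3 - 5*y^2 - 4*y + 20) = (y - 5)*(y + 3)*(y^2 - 4) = (y - 5)*(y - 2)*(y + 3)*(y + 2)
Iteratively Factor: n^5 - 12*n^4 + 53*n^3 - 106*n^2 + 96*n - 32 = (n - 1)*(n^4 - 11*n^3 + 42*n^2 - 64*n + 32) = (n - 4)*(n - 1)*(n^3 - 7*n^2 + 14*n - 8) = (n - 4)*(n - 1)^2*(n^2 - 6*n + 8) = (n - 4)^2*(n - 1)^2*(n - 2)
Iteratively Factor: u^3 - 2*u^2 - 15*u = (u + 3)*(u^2 - 5*u) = u*(u + 3)*(u - 5)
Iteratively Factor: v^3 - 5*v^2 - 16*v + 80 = (v + 4)*(v^2 - 9*v + 20) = (v - 5)*(v + 4)*(v - 4)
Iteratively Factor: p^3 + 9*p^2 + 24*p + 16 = (p + 1)*(p^2 + 8*p + 16) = (p + 1)*(p + 4)*(p + 4)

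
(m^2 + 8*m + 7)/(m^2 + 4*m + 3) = (m + 7)/(m + 3)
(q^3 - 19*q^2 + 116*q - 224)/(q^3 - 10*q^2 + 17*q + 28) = (q - 8)/(q + 1)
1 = 1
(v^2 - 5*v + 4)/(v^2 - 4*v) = (v - 1)/v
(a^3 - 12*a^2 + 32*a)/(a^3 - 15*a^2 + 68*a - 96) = a/(a - 3)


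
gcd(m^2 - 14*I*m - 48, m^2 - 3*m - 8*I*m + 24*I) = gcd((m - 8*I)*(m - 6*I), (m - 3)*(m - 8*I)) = m - 8*I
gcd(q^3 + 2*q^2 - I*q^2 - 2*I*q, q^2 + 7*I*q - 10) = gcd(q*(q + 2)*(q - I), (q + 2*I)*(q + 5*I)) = 1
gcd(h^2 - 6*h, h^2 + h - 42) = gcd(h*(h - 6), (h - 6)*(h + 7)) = h - 6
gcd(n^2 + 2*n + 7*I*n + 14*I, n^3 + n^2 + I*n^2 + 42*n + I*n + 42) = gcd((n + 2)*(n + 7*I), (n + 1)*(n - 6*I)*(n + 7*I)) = n + 7*I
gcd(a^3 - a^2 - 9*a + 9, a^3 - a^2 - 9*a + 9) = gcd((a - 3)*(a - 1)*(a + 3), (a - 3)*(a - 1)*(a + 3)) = a^3 - a^2 - 9*a + 9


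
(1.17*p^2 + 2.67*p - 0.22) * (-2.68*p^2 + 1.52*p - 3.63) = -3.1356*p^4 - 5.3772*p^3 + 0.4009*p^2 - 10.0265*p + 0.7986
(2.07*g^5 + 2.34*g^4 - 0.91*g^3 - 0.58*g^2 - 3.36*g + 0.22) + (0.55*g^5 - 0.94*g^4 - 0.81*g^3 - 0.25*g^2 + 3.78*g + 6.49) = 2.62*g^5 + 1.4*g^4 - 1.72*g^3 - 0.83*g^2 + 0.42*g + 6.71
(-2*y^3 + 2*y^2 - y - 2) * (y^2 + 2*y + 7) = -2*y^5 - 2*y^4 - 11*y^3 + 10*y^2 - 11*y - 14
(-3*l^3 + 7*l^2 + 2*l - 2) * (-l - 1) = 3*l^4 - 4*l^3 - 9*l^2 + 2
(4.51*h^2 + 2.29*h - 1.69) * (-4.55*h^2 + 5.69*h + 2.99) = -20.5205*h^4 + 15.2424*h^3 + 34.2045*h^2 - 2.769*h - 5.0531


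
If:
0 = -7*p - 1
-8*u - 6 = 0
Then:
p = -1/7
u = -3/4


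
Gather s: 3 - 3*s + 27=30 - 3*s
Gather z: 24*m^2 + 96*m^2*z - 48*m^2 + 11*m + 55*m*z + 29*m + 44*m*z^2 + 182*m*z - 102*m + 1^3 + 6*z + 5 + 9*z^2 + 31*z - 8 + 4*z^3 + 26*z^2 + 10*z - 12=-24*m^2 - 62*m + 4*z^3 + z^2*(44*m + 35) + z*(96*m^2 + 237*m + 47) - 14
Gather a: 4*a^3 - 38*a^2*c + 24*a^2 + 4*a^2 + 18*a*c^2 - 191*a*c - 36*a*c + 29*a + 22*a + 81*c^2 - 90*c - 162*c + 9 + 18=4*a^3 + a^2*(28 - 38*c) + a*(18*c^2 - 227*c + 51) + 81*c^2 - 252*c + 27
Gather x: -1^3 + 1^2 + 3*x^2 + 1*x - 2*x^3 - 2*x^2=-2*x^3 + x^2 + x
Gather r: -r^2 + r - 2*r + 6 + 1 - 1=-r^2 - r + 6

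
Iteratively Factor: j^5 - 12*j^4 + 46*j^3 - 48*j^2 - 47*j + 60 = (j - 5)*(j^4 - 7*j^3 + 11*j^2 + 7*j - 12) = (j - 5)*(j - 3)*(j^3 - 4*j^2 - j + 4) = (j - 5)*(j - 3)*(j + 1)*(j^2 - 5*j + 4) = (j - 5)*(j - 3)*(j - 1)*(j + 1)*(j - 4)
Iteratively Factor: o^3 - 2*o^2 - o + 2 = (o - 2)*(o^2 - 1) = (o - 2)*(o + 1)*(o - 1)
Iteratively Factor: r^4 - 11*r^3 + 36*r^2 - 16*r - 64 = (r + 1)*(r^3 - 12*r^2 + 48*r - 64) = (r - 4)*(r + 1)*(r^2 - 8*r + 16) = (r - 4)^2*(r + 1)*(r - 4)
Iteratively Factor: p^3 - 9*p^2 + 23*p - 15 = (p - 3)*(p^2 - 6*p + 5) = (p - 5)*(p - 3)*(p - 1)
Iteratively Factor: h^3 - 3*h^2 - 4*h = (h + 1)*(h^2 - 4*h) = h*(h + 1)*(h - 4)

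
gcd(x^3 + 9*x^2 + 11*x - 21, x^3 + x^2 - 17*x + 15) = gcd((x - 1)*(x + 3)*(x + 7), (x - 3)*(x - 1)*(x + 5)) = x - 1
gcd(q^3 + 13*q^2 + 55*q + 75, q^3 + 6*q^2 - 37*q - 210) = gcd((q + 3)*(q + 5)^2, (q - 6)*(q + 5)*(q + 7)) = q + 5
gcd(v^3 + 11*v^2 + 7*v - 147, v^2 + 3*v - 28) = v + 7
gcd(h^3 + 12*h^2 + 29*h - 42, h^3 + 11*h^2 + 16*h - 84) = h^2 + 13*h + 42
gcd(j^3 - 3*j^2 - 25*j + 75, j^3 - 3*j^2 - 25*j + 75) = j^3 - 3*j^2 - 25*j + 75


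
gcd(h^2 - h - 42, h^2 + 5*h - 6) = h + 6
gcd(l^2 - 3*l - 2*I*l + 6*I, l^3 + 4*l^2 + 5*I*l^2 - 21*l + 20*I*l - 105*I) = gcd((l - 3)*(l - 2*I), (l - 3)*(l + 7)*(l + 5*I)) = l - 3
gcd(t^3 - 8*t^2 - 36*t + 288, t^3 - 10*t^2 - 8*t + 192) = t^2 - 14*t + 48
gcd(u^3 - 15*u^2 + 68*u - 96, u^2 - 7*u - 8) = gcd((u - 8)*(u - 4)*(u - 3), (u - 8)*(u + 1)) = u - 8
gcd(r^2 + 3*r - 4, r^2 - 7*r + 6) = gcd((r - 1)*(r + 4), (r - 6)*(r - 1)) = r - 1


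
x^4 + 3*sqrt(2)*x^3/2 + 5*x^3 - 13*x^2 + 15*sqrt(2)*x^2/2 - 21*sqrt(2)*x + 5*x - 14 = (x - 2)*(x + 7)*(x + sqrt(2)/2)*(x + sqrt(2))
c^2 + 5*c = c*(c + 5)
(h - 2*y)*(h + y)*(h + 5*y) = h^3 + 4*h^2*y - 7*h*y^2 - 10*y^3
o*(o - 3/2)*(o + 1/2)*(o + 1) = o^4 - 7*o^2/4 - 3*o/4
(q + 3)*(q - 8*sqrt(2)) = q^2 - 8*sqrt(2)*q + 3*q - 24*sqrt(2)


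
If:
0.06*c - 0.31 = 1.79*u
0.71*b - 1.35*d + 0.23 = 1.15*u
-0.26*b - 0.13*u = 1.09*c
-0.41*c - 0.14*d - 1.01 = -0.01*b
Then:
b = 32.38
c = -7.67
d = 17.56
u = -0.43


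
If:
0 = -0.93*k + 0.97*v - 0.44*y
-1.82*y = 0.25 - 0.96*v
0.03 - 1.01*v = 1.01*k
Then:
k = 0.05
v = -0.02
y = -0.15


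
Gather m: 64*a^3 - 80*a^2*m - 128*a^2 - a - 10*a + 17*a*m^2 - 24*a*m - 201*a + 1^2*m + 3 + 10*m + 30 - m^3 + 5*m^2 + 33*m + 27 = 64*a^3 - 128*a^2 - 212*a - m^3 + m^2*(17*a + 5) + m*(-80*a^2 - 24*a + 44) + 60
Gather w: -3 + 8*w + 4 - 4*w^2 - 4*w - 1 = -4*w^2 + 4*w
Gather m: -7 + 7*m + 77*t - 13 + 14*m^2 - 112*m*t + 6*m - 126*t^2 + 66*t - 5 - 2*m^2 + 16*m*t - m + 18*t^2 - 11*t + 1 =12*m^2 + m*(12 - 96*t) - 108*t^2 + 132*t - 24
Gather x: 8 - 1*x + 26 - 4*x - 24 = 10 - 5*x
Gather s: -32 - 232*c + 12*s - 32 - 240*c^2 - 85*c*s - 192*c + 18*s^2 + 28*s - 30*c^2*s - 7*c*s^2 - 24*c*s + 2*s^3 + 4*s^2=-240*c^2 - 424*c + 2*s^3 + s^2*(22 - 7*c) + s*(-30*c^2 - 109*c + 40) - 64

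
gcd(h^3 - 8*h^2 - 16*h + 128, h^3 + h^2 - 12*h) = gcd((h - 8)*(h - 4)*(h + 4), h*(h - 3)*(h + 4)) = h + 4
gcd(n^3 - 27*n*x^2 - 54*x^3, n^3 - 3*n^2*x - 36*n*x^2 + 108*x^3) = -n + 6*x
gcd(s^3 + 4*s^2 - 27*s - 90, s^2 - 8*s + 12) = 1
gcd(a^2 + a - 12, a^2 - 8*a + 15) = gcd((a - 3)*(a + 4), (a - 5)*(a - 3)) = a - 3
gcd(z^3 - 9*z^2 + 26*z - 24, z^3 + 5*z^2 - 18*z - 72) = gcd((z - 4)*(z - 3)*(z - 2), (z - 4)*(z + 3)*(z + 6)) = z - 4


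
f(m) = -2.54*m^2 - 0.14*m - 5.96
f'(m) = -5.08*m - 0.14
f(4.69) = -62.49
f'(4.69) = -23.97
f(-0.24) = -6.07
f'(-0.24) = 1.08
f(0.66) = -7.16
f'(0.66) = -3.49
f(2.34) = -20.20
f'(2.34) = -12.03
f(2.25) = -19.13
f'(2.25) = -11.57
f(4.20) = -51.35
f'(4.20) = -21.48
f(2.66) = -24.30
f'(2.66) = -13.65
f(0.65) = -7.12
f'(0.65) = -3.44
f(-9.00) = -210.44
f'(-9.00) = 45.58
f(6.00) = -98.24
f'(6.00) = -30.62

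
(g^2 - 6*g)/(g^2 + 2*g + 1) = g*(g - 6)/(g^2 + 2*g + 1)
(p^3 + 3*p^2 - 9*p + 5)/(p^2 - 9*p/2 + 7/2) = 2*(p^2 + 4*p - 5)/(2*p - 7)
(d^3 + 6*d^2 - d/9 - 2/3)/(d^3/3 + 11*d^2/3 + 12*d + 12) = (9*d^2 - 1)/(3*(d^2 + 5*d + 6))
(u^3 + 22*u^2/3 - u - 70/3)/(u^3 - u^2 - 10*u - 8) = (3*u^2 + 16*u - 35)/(3*(u^2 - 3*u - 4))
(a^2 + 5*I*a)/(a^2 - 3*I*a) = (a + 5*I)/(a - 3*I)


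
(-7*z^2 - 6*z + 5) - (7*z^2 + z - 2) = -14*z^2 - 7*z + 7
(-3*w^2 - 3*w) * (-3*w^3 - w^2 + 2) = 9*w^5 + 12*w^4 + 3*w^3 - 6*w^2 - 6*w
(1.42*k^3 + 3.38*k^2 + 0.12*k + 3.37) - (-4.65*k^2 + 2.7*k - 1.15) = 1.42*k^3 + 8.03*k^2 - 2.58*k + 4.52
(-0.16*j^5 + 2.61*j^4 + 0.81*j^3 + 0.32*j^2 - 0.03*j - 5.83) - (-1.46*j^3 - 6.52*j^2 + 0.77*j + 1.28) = -0.16*j^5 + 2.61*j^4 + 2.27*j^3 + 6.84*j^2 - 0.8*j - 7.11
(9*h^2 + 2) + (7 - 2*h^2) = 7*h^2 + 9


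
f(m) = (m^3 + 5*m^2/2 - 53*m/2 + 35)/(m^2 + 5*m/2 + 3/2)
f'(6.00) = 1.17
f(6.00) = 3.47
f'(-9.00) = 1.77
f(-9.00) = -4.22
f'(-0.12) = -80.84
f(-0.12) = 31.47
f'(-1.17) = -2944.72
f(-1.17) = -1209.01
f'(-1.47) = 170541.72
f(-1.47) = -5402.89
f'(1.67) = -1.35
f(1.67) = 0.28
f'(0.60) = -13.30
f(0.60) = 6.02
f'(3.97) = 1.05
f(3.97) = 1.17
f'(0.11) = -41.85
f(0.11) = 17.97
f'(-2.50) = 99.00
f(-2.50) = 67.50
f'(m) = (-2*m - 5/2)*(m^3 + 5*m^2/2 - 53*m/2 + 35)/(m^2 + 5*m/2 + 3/2)^2 + (3*m^2 + 5*m - 53/2)/(m^2 + 5*m/2 + 3/2)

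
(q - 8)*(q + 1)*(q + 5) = q^3 - 2*q^2 - 43*q - 40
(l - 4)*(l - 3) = l^2 - 7*l + 12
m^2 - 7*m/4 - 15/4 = (m - 3)*(m + 5/4)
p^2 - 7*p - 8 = (p - 8)*(p + 1)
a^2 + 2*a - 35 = (a - 5)*(a + 7)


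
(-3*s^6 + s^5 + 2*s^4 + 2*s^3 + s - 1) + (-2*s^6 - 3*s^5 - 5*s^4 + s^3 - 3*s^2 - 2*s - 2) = -5*s^6 - 2*s^5 - 3*s^4 + 3*s^3 - 3*s^2 - s - 3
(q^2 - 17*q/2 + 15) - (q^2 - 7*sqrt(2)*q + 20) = -17*q/2 + 7*sqrt(2)*q - 5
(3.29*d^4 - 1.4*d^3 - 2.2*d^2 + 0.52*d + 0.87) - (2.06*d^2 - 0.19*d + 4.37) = 3.29*d^4 - 1.4*d^3 - 4.26*d^2 + 0.71*d - 3.5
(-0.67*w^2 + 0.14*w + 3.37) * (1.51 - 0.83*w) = 0.5561*w^3 - 1.1279*w^2 - 2.5857*w + 5.0887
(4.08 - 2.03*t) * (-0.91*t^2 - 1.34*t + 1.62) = 1.8473*t^3 - 0.9926*t^2 - 8.7558*t + 6.6096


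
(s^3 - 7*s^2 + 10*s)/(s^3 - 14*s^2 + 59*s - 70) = s/(s - 7)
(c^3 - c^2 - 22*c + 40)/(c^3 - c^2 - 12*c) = (c^2 + 3*c - 10)/(c*(c + 3))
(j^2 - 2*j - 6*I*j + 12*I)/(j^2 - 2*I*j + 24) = (j - 2)/(j + 4*I)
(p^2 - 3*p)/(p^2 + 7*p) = (p - 3)/(p + 7)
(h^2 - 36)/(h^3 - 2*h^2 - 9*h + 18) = (h^2 - 36)/(h^3 - 2*h^2 - 9*h + 18)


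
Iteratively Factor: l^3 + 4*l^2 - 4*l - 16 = (l + 2)*(l^2 + 2*l - 8) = (l + 2)*(l + 4)*(l - 2)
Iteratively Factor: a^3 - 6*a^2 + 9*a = (a - 3)*(a^2 - 3*a) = a*(a - 3)*(a - 3)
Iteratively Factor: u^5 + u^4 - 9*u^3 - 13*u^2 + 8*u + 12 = (u - 3)*(u^4 + 4*u^3 + 3*u^2 - 4*u - 4) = (u - 3)*(u + 1)*(u^3 + 3*u^2 - 4) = (u - 3)*(u - 1)*(u + 1)*(u^2 + 4*u + 4) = (u - 3)*(u - 1)*(u + 1)*(u + 2)*(u + 2)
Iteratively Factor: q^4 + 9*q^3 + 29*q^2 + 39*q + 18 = (q + 3)*(q^3 + 6*q^2 + 11*q + 6) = (q + 3)^2*(q^2 + 3*q + 2) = (q + 1)*(q + 3)^2*(q + 2)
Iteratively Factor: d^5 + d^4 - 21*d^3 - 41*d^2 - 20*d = (d - 5)*(d^4 + 6*d^3 + 9*d^2 + 4*d) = (d - 5)*(d + 1)*(d^3 + 5*d^2 + 4*d) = d*(d - 5)*(d + 1)*(d^2 + 5*d + 4) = d*(d - 5)*(d + 1)^2*(d + 4)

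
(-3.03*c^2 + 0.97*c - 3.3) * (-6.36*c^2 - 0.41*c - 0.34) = 19.2708*c^4 - 4.9269*c^3 + 21.6205*c^2 + 1.0232*c + 1.122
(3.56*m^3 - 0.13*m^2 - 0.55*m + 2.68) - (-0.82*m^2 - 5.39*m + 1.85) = 3.56*m^3 + 0.69*m^2 + 4.84*m + 0.83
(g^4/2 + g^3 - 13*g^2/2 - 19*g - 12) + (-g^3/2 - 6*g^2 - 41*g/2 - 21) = g^4/2 + g^3/2 - 25*g^2/2 - 79*g/2 - 33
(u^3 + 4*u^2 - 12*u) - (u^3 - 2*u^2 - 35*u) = 6*u^2 + 23*u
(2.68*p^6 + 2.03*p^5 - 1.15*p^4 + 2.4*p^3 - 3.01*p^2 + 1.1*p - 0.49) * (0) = 0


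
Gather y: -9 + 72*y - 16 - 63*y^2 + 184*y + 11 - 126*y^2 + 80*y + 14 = -189*y^2 + 336*y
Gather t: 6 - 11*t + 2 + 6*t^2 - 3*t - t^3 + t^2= -t^3 + 7*t^2 - 14*t + 8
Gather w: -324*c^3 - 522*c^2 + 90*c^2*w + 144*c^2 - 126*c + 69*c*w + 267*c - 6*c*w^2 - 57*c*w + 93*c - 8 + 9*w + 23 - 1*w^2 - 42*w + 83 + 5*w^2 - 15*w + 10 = -324*c^3 - 378*c^2 + 234*c + w^2*(4 - 6*c) + w*(90*c^2 + 12*c - 48) + 108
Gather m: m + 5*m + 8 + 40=6*m + 48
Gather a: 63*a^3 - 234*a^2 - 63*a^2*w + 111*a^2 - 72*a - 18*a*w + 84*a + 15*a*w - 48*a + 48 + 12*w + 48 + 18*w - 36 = 63*a^3 + a^2*(-63*w - 123) + a*(-3*w - 36) + 30*w + 60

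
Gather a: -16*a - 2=-16*a - 2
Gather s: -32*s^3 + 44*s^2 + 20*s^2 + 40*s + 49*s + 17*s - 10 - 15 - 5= -32*s^3 + 64*s^2 + 106*s - 30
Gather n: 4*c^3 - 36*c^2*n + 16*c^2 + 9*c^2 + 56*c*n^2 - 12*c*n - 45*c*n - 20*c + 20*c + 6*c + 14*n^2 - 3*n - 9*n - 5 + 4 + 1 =4*c^3 + 25*c^2 + 6*c + n^2*(56*c + 14) + n*(-36*c^2 - 57*c - 12)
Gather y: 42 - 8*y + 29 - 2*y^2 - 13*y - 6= -2*y^2 - 21*y + 65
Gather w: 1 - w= 1 - w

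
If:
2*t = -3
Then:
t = -3/2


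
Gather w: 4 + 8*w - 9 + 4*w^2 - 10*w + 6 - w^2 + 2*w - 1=3*w^2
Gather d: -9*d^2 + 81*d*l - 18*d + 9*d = -9*d^2 + d*(81*l - 9)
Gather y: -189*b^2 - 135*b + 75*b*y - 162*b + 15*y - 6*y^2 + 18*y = -189*b^2 - 297*b - 6*y^2 + y*(75*b + 33)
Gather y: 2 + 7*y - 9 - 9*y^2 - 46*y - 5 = -9*y^2 - 39*y - 12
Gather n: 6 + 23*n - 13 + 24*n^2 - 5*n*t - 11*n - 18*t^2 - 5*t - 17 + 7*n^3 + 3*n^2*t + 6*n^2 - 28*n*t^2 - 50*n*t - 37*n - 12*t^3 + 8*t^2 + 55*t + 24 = 7*n^3 + n^2*(3*t + 30) + n*(-28*t^2 - 55*t - 25) - 12*t^3 - 10*t^2 + 50*t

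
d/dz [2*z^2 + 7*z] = 4*z + 7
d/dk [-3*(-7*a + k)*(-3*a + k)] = 30*a - 6*k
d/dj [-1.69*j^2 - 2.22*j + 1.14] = -3.38*j - 2.22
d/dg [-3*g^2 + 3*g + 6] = 3 - 6*g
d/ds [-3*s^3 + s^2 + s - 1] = -9*s^2 + 2*s + 1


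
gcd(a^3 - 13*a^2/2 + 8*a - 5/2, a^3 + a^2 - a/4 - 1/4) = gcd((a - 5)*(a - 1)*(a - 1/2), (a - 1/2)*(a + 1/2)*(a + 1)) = a - 1/2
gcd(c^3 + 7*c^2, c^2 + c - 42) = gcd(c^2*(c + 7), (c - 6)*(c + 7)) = c + 7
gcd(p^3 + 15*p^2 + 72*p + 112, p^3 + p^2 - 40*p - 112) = p^2 + 8*p + 16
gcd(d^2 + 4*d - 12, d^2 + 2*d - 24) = d + 6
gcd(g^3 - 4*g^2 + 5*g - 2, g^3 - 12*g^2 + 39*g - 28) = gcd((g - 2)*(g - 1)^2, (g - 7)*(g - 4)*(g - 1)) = g - 1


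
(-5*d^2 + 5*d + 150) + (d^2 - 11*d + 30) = -4*d^2 - 6*d + 180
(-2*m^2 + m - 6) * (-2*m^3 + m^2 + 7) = 4*m^5 - 4*m^4 + 13*m^3 - 20*m^2 + 7*m - 42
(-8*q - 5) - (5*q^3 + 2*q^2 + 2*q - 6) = -5*q^3 - 2*q^2 - 10*q + 1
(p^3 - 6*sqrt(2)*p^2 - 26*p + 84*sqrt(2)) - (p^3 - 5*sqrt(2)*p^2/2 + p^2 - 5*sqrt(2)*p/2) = -7*sqrt(2)*p^2/2 - p^2 - 26*p + 5*sqrt(2)*p/2 + 84*sqrt(2)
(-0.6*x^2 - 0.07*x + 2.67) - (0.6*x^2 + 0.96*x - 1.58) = -1.2*x^2 - 1.03*x + 4.25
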